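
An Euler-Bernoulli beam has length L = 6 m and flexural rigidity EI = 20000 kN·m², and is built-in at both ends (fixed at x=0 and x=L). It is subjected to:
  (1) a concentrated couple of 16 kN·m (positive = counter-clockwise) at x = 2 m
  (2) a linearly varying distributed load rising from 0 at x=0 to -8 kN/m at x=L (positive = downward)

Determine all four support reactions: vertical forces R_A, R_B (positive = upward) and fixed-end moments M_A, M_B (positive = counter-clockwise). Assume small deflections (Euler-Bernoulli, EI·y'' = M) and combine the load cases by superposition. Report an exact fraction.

R_A = -164/45 kN, M_A = -48/5 kN·m, R_B = -916/45 kN, M_B = 296/15 kN·m

Load 1 — applied couple M₀=16 kN·m at a=2 m (b=L-a=4):
  R_A = 6M₀ab/L³ = 6·16·2·4/6³ = 32/9 kN
  M_A = M₀b(2a-b)/L² = 16·4·(2·2-4)/6² = 0 kN·m
  R_B = -6M₀ab/L³ = -6·16·2·4/6³ = -32/9 kN
  M_B = M₀a(2b-a)/L² = 16·2·(2·4-2)/6² = 16/3 kN·m
Load 2 — triangular load w₀=-8 kN/m (0→w₀ over full span):
  R_A = 3w₀L/20 = 3·(-8)·6/20 = -36/5 kN
  M_A = w₀L²/30 = (-8)·6²/30 = -48/5 kN·m
  R_B = 7w₀L/20 = 7·(-8)·6/20 = -84/5 kN
  M_B = -w₀L²/20 = -(-8)·6²/20 = 72/5 kN·m
Superposition: R_A = -164/45 kN, M_A = -48/5 kN·m, R_B = -916/45 kN, M_B = 296/15 kN·m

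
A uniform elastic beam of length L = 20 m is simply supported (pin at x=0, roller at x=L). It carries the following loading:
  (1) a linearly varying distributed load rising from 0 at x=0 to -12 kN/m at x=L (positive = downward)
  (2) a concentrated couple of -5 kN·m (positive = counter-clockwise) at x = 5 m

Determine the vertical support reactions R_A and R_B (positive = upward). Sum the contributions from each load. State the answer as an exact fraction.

R_A = -161/4 kN, R_B = -319/4 kN

Load 1 — triangular load w₀=-12 kN/m (0→w₀ over full span):
  R_A = w₀L/6 = (-12)·20/6 = -40 kN
  R_B = w₀L/3 = (-12)·20/3 = -80 kN
Load 2 — applied couple M₀=-5 kN·m at a=5 m (b=L-a=15):
  R_A = M₀/L = (-5)/20 = -1/4 kN
  R_B = -M₀/L = -(-5)/20 = 1/4 kN
Superposition: R_A = -161/4 kN, R_B = -319/4 kN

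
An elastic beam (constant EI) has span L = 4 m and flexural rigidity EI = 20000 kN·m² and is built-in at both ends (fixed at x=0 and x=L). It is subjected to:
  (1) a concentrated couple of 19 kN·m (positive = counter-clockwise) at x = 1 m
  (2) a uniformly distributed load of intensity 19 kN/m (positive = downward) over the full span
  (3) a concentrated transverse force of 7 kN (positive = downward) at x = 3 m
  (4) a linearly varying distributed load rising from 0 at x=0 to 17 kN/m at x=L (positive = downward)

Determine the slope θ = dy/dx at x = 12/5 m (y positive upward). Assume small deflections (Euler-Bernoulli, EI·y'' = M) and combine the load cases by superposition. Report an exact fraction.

Load 1 — applied couple M₀=19 kN·m at a=1 m (b=L-a=3):
  θ_1 = (R_Ax²/2 - M_Ax - M₀(x-a))/EI  [x>a] with R_A=171/32, M_A=-57/16 = ((171/32)·(12/5)²/2 - (-57/16)·(12/5) - 19·((12/5)-1))/20000 = -133/1000000 rad
Load 2 — uniform load w=19 kN/m over full span:
  θ_2 = -wx(L-x)(L-2x)/(12EI) = -19·(12/5)·(4-(12/5))·(4-2·(12/5))/(12·20000) = 19/78125 rad
Load 3 — point force P=7 kN at a=3 m (b=L-a=1):
  θ_3 = -Pb²x(2aL-(3a+b)x)/(2L³EI)  [x≤a] = -7·1²·(12/5)·(2·3·4-(3·3+1)·(12/5))/(2·4³·20000) = 0 rad
Load 4 — triangular load w₀=17 kN/m (0→w₀ over full span):
  θ_4 = -w₀(2x(L-x)(L-2x)(x+2L)+x²(L-x)²)/(120LEI) = -17·(2·(12/5)·(4-(12/5))·(4-2·(12/5))·((12/5)+2·4)+(12/5)²·(4-(12/5))²)/(120·4·20000) = 34/390625 rad
Superposition: θ = Σ θ_i = 4931/25000000 rad ≈ 0.000197 rad

θ(12/5) = 4931/25000000 rad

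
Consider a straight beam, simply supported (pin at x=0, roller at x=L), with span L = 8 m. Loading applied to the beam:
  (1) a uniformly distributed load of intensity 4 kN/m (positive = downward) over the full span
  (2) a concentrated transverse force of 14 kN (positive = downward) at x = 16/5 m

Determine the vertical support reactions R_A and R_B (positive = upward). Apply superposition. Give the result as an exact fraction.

Load 1 — uniform load w=4 kN/m over full span:
  R_A = wL/2 = 4·8/2 = 16 kN
  R_B = wL/2 = 4·8/2 = 16 kN
Load 2 — point force P=14 kN at a=16/5 m (b=L-a=24/5):
  R_A = Pb/L = 14·(24/5)/8 = 42/5 kN
  R_B = Pa/L = 14·(16/5)/8 = 28/5 kN
Superposition: R_A = 122/5 kN, R_B = 108/5 kN

R_A = 122/5 kN, R_B = 108/5 kN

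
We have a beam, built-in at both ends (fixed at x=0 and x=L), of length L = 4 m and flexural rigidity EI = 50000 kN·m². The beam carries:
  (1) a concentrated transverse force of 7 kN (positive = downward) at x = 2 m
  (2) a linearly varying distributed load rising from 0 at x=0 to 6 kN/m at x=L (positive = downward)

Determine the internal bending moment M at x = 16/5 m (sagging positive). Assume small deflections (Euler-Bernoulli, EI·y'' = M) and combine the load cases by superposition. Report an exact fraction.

M(16/5) = -143/250 kN·m

Load 1 — point force P=7 kN at a=2 m (b=L-a=2):
  M_1 = Pa²(a+3b)(L-x)/L³ - Pa²b/L²  [x>a] = 7·2²·(2+3·2)·(4-(16/5))/4³ - 7·2²·2/4² = -7/10 kN·m
Load 2 — triangular load w₀=6 kN/m (0→w₀ over full span):
  M_2 = 3w₀Lx/20 - w₀L²/30 - w₀x³/(6L) = 3·6·4·(16/5)/20 - 6·4²/30 - 6·(16/5)³/(6·4) = 16/125 kN·m
Superposition: M = Σ M_i = -143/250 kN·m ≈ -0.572000 kN·m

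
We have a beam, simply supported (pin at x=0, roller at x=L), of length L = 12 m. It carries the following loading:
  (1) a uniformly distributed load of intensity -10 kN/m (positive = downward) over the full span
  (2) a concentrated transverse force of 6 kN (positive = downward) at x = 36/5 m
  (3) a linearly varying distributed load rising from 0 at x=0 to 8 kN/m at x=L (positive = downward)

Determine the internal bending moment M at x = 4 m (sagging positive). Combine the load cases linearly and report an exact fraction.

Load 1 — uniform load w=-10 kN/m over full span:
  M_1 = wx(L-x)/2 = (-10)·4·(12-4)/2 = -160 kN·m
Load 2 — point force P=6 kN at a=36/5 m (b=L-a=24/5):
  M_2 = Pbx/L  [x≤a] = 6·(24/5)·4/12 = 48/5 kN·m
Load 3 — triangular load w₀=8 kN/m (0→w₀ over full span):
  M_3 = w₀Lx/6 - w₀x³/(6L) = 8·12·4/6 - 8·4³/(6·12) = 512/9 kN·m
Superposition: M = Σ M_i = -4208/45 kN·m ≈ -93.511111 kN·m

M(4) = -4208/45 kN·m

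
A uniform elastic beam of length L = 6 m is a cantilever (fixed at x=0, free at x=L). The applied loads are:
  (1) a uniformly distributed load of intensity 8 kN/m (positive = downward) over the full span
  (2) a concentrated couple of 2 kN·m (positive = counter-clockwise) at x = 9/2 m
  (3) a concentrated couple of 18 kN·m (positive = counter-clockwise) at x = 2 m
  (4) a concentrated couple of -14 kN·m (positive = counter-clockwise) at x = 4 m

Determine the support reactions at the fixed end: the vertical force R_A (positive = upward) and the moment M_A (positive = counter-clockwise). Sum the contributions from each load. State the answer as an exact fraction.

R_A = 48 kN, M_A = 138 kN·m

Load 1 — uniform load w=8 kN/m over full span:
  R_A = wL = 8·6 = 48 kN
  M_A = wL²/2 = 8·6²/2 = 144 kN·m
Load 2 — applied couple M₀=2 kN·m at a=9/2 m (b=L-a=3/2):
  R_A = 0 kN
  M_A = -M₀ = -2 kN·m
Load 3 — applied couple M₀=18 kN·m at a=2 m (b=L-a=4):
  R_A = 0 kN
  M_A = -M₀ = -18 kN·m
Load 4 — applied couple M₀=-14 kN·m at a=4 m (b=L-a=2):
  R_A = 0 kN
  M_A = -M₀ = -(-14) = 14 kN·m
Superposition: R_A = 48 kN, M_A = 138 kN·m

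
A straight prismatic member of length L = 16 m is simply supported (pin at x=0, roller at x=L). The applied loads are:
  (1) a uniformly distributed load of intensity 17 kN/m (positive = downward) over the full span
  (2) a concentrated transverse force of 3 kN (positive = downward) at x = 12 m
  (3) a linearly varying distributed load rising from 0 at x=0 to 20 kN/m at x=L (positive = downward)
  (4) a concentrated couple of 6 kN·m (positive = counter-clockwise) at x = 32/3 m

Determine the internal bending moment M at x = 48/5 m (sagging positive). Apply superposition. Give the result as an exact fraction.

M(48/5) = 21518/25 kN·m

Load 1 — uniform load w=17 kN/m over full span:
  M_1 = wx(L-x)/2 = 17·(48/5)·(16-(48/5))/2 = 13056/25 kN·m
Load 2 — point force P=3 kN at a=12 m (b=L-a=4):
  M_2 = Pbx/L  [x≤a] = 3·4·(48/5)/16 = 36/5 kN·m
Load 3 — triangular load w₀=20 kN/m (0→w₀ over full span):
  M_3 = w₀Lx/6 - w₀x³/(6L) = 20·16·(48/5)/6 - 20·(48/5)³/(6·16) = 8192/25 kN·m
Load 4 — applied couple M₀=6 kN·m at a=32/3 m (b=L-a=16/3):
  M_4 = M₀x/L  [x≤a] = 6·(48/5)/16 = 18/5 kN·m
Superposition: M = Σ M_i = 21518/25 kN·m ≈ 860.720000 kN·m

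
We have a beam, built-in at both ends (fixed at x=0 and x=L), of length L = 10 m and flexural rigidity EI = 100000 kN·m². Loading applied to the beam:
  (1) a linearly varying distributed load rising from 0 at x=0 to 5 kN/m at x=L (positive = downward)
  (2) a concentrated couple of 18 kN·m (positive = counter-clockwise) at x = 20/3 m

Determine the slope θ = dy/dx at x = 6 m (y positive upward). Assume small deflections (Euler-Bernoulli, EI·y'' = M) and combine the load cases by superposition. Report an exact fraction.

Load 1 — triangular load w₀=5 kN/m (0→w₀ over full span):
  θ_1 = -w₀(2x(L-x)(L-2x)(x+2L)+x²(L-x)²)/(120LEI) = -5·(2·6·(10-6)·(10-2·6)·(6+2·10)+6²·(10-6)²)/(120·10·100000) = 1/12500 rad
Load 2 — applied couple M₀=18 kN·m at a=20/3 m (b=L-a=10/3):
  θ_2 = (R_Ax²/2 - M_Ax)/EI  [x≤a] with R_A=12/5, M_A=6 = ((12/5)·6²/2 - 6·6)/100000 = 9/125000 rad
Superposition: θ = Σ θ_i = 19/125000 rad ≈ 0.000152 rad

θ(6) = 19/125000 rad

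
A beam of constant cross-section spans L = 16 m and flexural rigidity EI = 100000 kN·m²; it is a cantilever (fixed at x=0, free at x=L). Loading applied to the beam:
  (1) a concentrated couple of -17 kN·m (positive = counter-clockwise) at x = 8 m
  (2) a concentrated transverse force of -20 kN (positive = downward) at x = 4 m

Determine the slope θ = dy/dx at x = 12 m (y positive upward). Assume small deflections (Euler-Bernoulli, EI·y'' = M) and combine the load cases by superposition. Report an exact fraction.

θ(12) = 3/12500 rad

Load 1 — applied couple M₀=-17 kN·m at a=8 m (b=L-a=8):
  θ_1 = M₀a/EI  [x>a] = (-17)·8/100000 = -17/12500 rad
Load 2 — point force P=-20 kN at a=4 m (b=L-a=12):
  θ_2 = -Pa²/(2EI)  [x>a] = -(-20)·4²/(2·100000) = 1/625 rad
Superposition: θ = Σ θ_i = 3/12500 rad ≈ 0.000240 rad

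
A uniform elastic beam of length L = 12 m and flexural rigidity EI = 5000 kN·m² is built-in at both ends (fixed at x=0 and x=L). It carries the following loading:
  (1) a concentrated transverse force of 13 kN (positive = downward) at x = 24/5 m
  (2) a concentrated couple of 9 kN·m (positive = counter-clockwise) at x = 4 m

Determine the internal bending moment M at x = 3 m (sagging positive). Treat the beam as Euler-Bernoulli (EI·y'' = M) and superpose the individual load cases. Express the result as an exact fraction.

Load 1 — point force P=13 kN at a=24/5 m (b=L-a=36/5):
  M_1 = Pb²(3a+b)x/L³ - Pab²/L²  [x≤a] = 13·(36/5)²·(3·(24/5)+(36/5))·3/12³ - 13·(24/5)·(36/5)²/12² = 351/125 kN·m
Load 2 — applied couple M₀=9 kN·m at a=4 m (b=L-a=8):
  M_2 = R_Ax - M_A  [x≤a] with R_A=1, M_A=0 = 1·3 - 0 = 3 kN·m
Superposition: M = Σ M_i = 726/125 kN·m ≈ 5.808000 kN·m

M(3) = 726/125 kN·m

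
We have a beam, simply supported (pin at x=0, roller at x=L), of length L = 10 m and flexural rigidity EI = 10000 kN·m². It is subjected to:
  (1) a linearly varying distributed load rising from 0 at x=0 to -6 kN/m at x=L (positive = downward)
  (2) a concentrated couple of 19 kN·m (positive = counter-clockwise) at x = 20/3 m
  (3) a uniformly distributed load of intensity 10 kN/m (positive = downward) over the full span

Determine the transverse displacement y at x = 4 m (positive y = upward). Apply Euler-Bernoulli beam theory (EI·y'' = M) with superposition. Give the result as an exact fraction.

Load 1 — triangular load w₀=-6 kN/m (0→w₀ over full span):
  y_1 = -w₀x(7L⁴-10L²x²+3x⁴)/(360LEI) = -(-6)·4·(7·10⁴-10·10²·4²+3·4⁴)/(360·10·10000) = 1141/31250 m
Load 2 — applied couple M₀=19 kN·m at a=20/3 m (b=L-a=10/3):
  y_2 = (M₀x³/(6L)+C₁x)/EI  [x≤a] with C₁=M₀(3b²-L²)/(6L)=-190/9 = (19·4³/(6·10)+(-190/9)·4)/10000 = -361/56250 m
Load 3 — uniform load w=10 kN/m over full span:
  y_3 = -wx(L³-2Lx²+x³)/(24EI) = -10·4·(10³-2·10·4²+4³)/(24·10000) = -31/250 m
Superposition: y = Σ y_i = -26411/281250 m ≈ -0.093906 m

y(4) = -26411/281250 m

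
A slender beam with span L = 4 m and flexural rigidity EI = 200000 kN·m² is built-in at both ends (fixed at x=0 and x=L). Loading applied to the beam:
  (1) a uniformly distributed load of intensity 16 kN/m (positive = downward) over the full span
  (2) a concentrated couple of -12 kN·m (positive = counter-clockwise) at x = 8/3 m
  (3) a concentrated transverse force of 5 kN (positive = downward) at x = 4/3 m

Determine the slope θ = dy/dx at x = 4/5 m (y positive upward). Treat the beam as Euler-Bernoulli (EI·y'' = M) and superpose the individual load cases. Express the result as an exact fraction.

Load 1 — uniform load w=16 kN/m over full span:
  θ_1 = -wx(L-x)(L-2x)/(12EI) = -16·(4/5)·(4-(4/5))·(4-2·(4/5))/(12·200000) = -16/390625 rad
Load 2 — applied couple M₀=-12 kN·m at a=8/3 m (b=L-a=4/3):
  θ_2 = (R_Ax²/2 - M_Ax)/EI  [x≤a] with R_A=-4, M_A=-4 = ((-4)·(4/5)²/2 - (-4)·(4/5))/200000 = 3/312500 rad
Load 3 — point force P=5 kN at a=4/3 m (b=L-a=8/3):
  θ_3 = -Pb²x(2aL-(3a+b)x)/(2L³EI)  [x≤a] = -5·(8/3)²·(4/5)·(2·(4/3)·4-(3·(4/3)+(8/3))·(4/5))/(2·4³·200000) = -1/168750 rad
Superposition: θ = Σ θ_i = -1573/42187500 rad ≈ -0.000037 rad

θ(4/5) = -1573/42187500 rad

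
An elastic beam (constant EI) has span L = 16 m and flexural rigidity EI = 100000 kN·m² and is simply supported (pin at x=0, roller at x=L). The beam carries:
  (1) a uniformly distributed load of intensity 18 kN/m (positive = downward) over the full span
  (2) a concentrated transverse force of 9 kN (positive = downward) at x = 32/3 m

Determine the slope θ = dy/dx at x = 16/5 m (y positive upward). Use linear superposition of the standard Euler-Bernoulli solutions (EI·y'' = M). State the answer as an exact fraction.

Load 1 — uniform load w=18 kN/m over full span:
  θ_1 = -w(L³-6Lx²+4x³)/(24EI) = -18·(16³-6·16·(16/5)²+4·(16/5)³)/(24·100000) = -9504/390625 rad
Load 2 — point force P=9 kN at a=32/3 m (b=L-a=16/3):
  θ_2 = -Pb(L²-b²-3x²)/(6LEI)  [x≤a] = -9·(16/3)·(16²-(16/3)²-3·(16/5)²)/(6·16·100000) = -692/703125 rad
Superposition: θ = Σ θ_i = -88996/3515625 rad ≈ -0.025314 rad

θ(16/5) = -88996/3515625 rad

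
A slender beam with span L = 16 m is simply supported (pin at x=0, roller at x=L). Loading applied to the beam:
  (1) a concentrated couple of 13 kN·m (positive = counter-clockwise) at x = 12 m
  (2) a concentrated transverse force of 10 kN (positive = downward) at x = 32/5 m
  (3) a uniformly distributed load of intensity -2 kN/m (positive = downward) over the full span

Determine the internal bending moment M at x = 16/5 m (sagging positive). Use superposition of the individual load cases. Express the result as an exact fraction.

M(16/5) = -479/25 kN·m

Load 1 — applied couple M₀=13 kN·m at a=12 m (b=L-a=4):
  M_1 = M₀x/L  [x≤a] = 13·(16/5)/16 = 13/5 kN·m
Load 2 — point force P=10 kN at a=32/5 m (b=L-a=48/5):
  M_2 = Pbx/L  [x≤a] = 10·(48/5)·(16/5)/16 = 96/5 kN·m
Load 3 — uniform load w=-2 kN/m over full span:
  M_3 = wx(L-x)/2 = (-2)·(16/5)·(16-(16/5))/2 = -1024/25 kN·m
Superposition: M = Σ M_i = -479/25 kN·m ≈ -19.160000 kN·m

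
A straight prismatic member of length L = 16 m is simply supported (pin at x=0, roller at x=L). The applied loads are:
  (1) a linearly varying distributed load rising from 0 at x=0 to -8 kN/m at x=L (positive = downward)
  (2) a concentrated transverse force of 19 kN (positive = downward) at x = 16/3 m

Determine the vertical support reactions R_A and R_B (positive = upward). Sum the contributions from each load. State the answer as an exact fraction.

Load 1 — triangular load w₀=-8 kN/m (0→w₀ over full span):
  R_A = w₀L/6 = (-8)·16/6 = -64/3 kN
  R_B = w₀L/3 = (-8)·16/3 = -128/3 kN
Load 2 — point force P=19 kN at a=16/3 m (b=L-a=32/3):
  R_A = Pb/L = 19·(32/3)/16 = 38/3 kN
  R_B = Pa/L = 19·(16/3)/16 = 19/3 kN
Superposition: R_A = -26/3 kN, R_B = -109/3 kN

R_A = -26/3 kN, R_B = -109/3 kN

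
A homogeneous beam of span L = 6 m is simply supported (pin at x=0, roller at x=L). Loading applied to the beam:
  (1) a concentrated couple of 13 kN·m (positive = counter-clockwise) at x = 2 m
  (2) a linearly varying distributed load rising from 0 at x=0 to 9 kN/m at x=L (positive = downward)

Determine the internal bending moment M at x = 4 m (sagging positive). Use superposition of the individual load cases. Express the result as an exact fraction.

Load 1 — applied couple M₀=13 kN·m at a=2 m (b=L-a=4):
  M_1 = M₀x/L - M₀  [x>a] = 13·4/6 - 13 = -13/3 kN·m
Load 2 — triangular load w₀=9 kN/m (0→w₀ over full span):
  M_2 = w₀Lx/6 - w₀x³/(6L) = 9·6·4/6 - 9·4³/(6·6) = 20 kN·m
Superposition: M = Σ M_i = 47/3 kN·m ≈ 15.666667 kN·m

M(4) = 47/3 kN·m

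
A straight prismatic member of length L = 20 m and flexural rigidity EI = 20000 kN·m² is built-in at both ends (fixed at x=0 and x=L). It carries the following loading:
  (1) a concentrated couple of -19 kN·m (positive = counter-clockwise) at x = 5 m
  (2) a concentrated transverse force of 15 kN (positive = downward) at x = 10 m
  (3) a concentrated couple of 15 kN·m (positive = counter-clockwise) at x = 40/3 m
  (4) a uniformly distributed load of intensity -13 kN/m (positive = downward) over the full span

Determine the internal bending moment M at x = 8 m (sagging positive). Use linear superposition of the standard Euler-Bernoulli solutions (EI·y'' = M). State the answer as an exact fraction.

M(8) = -37987/240 kN·m

Load 1 — applied couple M₀=-19 kN·m at a=5 m (b=L-a=15):
  M_1 = R_Ax - M_A - M₀  [x>a] with R_A=-171/160, M_A=57/16 = (-171/160)·8 - (57/16) - (-19) = 551/80 kN·m
Load 2 — point force P=15 kN at a=10 m (b=L-a=10):
  M_2 = Pb²(3a+b)x/L³ - Pab²/L²  [x≤a] = 15·10²·(3·10+10)·8/20³ - 15·10·10²/20² = 45/2 kN·m
Load 3 — applied couple M₀=15 kN·m at a=40/3 m (b=L-a=20/3):
  M_3 = R_Ax - M_A  [x≤a] with R_A=1, M_A=5 = 1·8 - 5 = 3 kN·m
Load 4 — uniform load w=-13 kN/m over full span:
  M_4 = wLx/2 - wL²/12 - wx²/2 = (-13)·20·8/2 - (-13)·20²/12 - (-13)·8²/2 = -572/3 kN·m
Superposition: M = Σ M_i = -37987/240 kN·m ≈ -158.279167 kN·m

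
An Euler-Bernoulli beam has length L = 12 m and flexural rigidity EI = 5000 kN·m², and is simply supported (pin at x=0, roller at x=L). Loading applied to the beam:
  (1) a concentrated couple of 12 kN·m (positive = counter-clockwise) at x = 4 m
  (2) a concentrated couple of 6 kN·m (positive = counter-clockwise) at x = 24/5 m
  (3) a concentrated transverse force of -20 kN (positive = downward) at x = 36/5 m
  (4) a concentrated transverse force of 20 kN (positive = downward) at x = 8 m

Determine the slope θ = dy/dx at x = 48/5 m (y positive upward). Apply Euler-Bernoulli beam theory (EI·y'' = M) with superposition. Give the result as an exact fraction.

Load 1 — applied couple M₀=12 kN·m at a=4 m (b=L-a=8):
  θ_1 = (M₀x²/(2L)-M₀(x-a)+C₁)/EI  [x>a] with C₁=M₀(3b²-L²)/(6L)=8 = (12·(48/5)²/(2·12)-12·((48/5)-4)+8)/5000 = -41/15625 rad
Load 2 — applied couple M₀=6 kN·m at a=24/5 m (b=L-a=36/5):
  θ_2 = (M₀x²/(2L)-M₀(x-a)+C₁)/EI  [x>a] with C₁=M₀(3b²-L²)/(6L)=24/25 = (6·(48/5)²/(2·12)-6·((48/5)-(24/5))+(24/25))/5000 = -3/3125 rad
Load 3 — point force P=-20 kN at a=36/5 m (b=L-a=24/5):
  θ_3 = -Pa(2L²-6Lx+3x²+a²)/(6LEI)  [x>a] = -(-20)·(36/5)·(2·12²-6·12·(48/5)+3·(48/5)²+(36/5)²)/(6·12·5000) = -468/15625 rad
Load 4 — point force P=20 kN at a=8 m (b=L-a=4):
  θ_4 = -Pa(2L²-6Lx+3x²+a²)/(6LEI)  [x>a] = -20·8·(2·12²-6·12·(48/5)+3·(48/5)²+8²)/(6·12·5000) = 784/28125 rad
Superposition: θ = Σ θ_i = -796/140625 rad ≈ -0.005660 rad

θ(48/5) = -796/140625 rad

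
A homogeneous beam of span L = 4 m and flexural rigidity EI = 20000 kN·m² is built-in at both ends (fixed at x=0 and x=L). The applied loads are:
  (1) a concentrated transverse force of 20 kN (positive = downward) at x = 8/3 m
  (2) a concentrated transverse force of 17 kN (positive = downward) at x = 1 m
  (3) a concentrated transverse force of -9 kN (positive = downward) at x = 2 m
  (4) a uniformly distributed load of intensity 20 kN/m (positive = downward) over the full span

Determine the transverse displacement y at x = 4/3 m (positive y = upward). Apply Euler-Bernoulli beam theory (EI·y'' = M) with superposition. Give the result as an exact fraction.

Load 1 — point force P=20 kN at a=8/3 m (b=L-a=4/3):
  y_1 = -Pb²x²(3aL-(3a+b)x)/(6L³EI)  [x≤a] = -20·(4/3)²·(4/3)²·(3·(8/3)·4-(3·(8/3)+(4/3))·(4/3))/(6·4³·20000) = -44/273375 m
Load 2 — point force P=17 kN at a=1 m (b=L-a=3):
  y_2 = -Pa²(L-x)²(3bL-(3b+a)(L-x))/(6L³EI)  [x>a] = -17·1²·(4-(4/3))²·(3·3·4-(3·3+1)·(4-(4/3)))/(6·4³·20000) = -119/810000 m
Load 3 — point force P=-9 kN at a=2 m (b=L-a=2):
  y_3 = -Pb²x²(3aL-(3a+b)x)/(6L³EI)  [x≤a] = -(-9)·2²·(4/3)²·(3·2·4-(3·2+2)·(4/3))/(6·4³·20000) = 1/9000 m
Load 4 — uniform load w=20 kN/m over full span:
  y_4 = -wx²(L-x)²/(24EI) = -20·(4/3)²·(4-(4/3))²/(24·20000) = -16/30375 m
Superposition: y = Σ y_i = -15823/21870000 m ≈ -0.000724 m

y(4/3) = -15823/21870000 m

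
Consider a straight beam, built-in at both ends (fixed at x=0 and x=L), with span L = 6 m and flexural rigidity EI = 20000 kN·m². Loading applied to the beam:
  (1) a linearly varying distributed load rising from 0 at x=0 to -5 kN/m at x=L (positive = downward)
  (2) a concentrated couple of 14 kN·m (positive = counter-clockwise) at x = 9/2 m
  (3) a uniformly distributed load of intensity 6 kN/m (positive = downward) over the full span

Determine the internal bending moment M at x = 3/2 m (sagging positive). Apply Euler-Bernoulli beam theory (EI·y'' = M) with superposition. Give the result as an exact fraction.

M(3/2) = 49/32 kN·m

Load 1 — triangular load w₀=-5 kN/m (0→w₀ over full span):
  M_1 = 3w₀Lx/20 - w₀L²/30 - w₀x³/(6L) = 3·(-5)·6·(3/2)/20 - (-5)·6²/30 - (-5)·(3/2)³/(6·6) = -9/32 kN·m
Load 2 — applied couple M₀=14 kN·m at a=9/2 m (b=L-a=3/2):
  M_2 = R_Ax - M_A  [x≤a] with R_A=21/8, M_A=35/8 = (21/8)·(3/2) - (35/8) = -7/16 kN·m
Load 3 — uniform load w=6 kN/m over full span:
  M_3 = wLx/2 - wL²/12 - wx²/2 = 6·6·(3/2)/2 - 6·6²/12 - 6·(3/2)²/2 = 9/4 kN·m
Superposition: M = Σ M_i = 49/32 kN·m ≈ 1.531250 kN·m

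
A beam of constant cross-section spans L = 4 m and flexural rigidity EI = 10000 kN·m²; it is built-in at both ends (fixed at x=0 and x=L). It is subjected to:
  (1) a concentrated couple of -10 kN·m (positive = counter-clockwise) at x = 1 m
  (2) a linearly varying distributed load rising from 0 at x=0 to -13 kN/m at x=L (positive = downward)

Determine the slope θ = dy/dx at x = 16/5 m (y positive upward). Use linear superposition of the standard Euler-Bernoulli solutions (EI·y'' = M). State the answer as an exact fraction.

θ(16/5) = -457/2343750 rad

Load 1 — applied couple M₀=-10 kN·m at a=1 m (b=L-a=3):
  θ_1 = (R_Ax²/2 - M_Ax - M₀(x-a))/EI  [x>a] with R_A=-45/16, M_A=15/8 = ((-45/16)·(16/5)²/2 - (15/8)·(16/5) - (-10)·((16/5)-1))/10000 = 1/6250 rad
Load 2 — triangular load w₀=-13 kN/m (0→w₀ over full span):
  θ_2 = -w₀(2x(L-x)(L-2x)(x+2L)+x²(L-x)²)/(120LEI) = -(-13)·(2·(16/5)·(4-(16/5))·(4-2·(16/5))·((16/5)+2·4)+(16/5)²·(4-(16/5))²)/(120·4·10000) = -416/1171875 rad
Superposition: θ = Σ θ_i = -457/2343750 rad ≈ -0.000195 rad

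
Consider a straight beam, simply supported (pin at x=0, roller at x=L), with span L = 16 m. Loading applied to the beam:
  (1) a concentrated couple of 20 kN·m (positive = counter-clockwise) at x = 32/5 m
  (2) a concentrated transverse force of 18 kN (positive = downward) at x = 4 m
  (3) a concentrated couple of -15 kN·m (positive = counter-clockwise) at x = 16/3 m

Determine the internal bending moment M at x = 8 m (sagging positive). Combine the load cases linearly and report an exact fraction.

M(8) = 67/2 kN·m

Load 1 — applied couple M₀=20 kN·m at a=32/5 m (b=L-a=48/5):
  M_1 = M₀x/L - M₀  [x>a] = 20·8/16 - 20 = -10 kN·m
Load 2 — point force P=18 kN at a=4 m (b=L-a=12):
  M_2 = Pa(L-x)/L  [x>a] = 18·4·(16-8)/16 = 36 kN·m
Load 3 — applied couple M₀=-15 kN·m at a=16/3 m (b=L-a=32/3):
  M_3 = M₀x/L - M₀  [x>a] = (-15)·8/16 - (-15) = 15/2 kN·m
Superposition: M = Σ M_i = 67/2 kN·m ≈ 33.500000 kN·m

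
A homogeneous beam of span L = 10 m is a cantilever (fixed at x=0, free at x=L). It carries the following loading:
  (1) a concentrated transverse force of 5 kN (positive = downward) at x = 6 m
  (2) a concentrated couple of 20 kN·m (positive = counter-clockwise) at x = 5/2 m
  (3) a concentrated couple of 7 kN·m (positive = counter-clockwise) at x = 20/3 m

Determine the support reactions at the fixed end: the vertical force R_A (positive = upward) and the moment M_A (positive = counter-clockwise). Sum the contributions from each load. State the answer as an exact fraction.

R_A = 5 kN, M_A = 3 kN·m

Load 1 — point force P=5 kN at a=6 m (b=L-a=4):
  R_A = P = 5 kN
  M_A = Pa = 5·6 = 30 kN·m
Load 2 — applied couple M₀=20 kN·m at a=5/2 m (b=L-a=15/2):
  R_A = 0 kN
  M_A = -M₀ = -20 kN·m
Load 3 — applied couple M₀=7 kN·m at a=20/3 m (b=L-a=10/3):
  R_A = 0 kN
  M_A = -M₀ = -7 kN·m
Superposition: R_A = 5 kN, M_A = 3 kN·m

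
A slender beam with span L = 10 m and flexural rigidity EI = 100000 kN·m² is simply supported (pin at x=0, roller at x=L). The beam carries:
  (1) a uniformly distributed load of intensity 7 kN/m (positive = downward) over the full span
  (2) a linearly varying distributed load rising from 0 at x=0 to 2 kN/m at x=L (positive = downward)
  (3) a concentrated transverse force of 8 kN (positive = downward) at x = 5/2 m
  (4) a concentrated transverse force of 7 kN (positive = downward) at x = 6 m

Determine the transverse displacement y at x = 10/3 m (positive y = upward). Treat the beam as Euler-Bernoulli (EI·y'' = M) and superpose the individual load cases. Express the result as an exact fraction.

Load 1 — uniform load w=7 kN/m over full span:
  y_1 = -wx(L³-2Lx²+x³)/(24EI) = -7·(10/3)·(10³-2·10·(10/3)²+(10/3)³)/(24·100000) = -77/9720 m
Load 2 — triangular load w₀=2 kN/m (0→w₀ over full span):
  y_2 = -w₀x(7L⁴-10L²x²+3x⁴)/(360LEI) = -2·(10/3)·(7·10⁴-10·10²·(10/3)²+3·(10/3)⁴)/(360·10·100000) = -4/3645 m
Load 3 — point force P=8 kN at a=5/2 m (b=L-a=15/2):
  y_3 = -Pa(L-x)(2Lx-a²-x²)/(6LEI)  [x>a] = -8·(5/2)·(10-(10/3))·(2·10·(10/3)-(5/2)²-(10/3)²)/(6·10·100000) = -71/64800 m
Load 4 — point force P=7 kN at a=6 m (b=L-a=4):
  y_4 = -Pbx(L²-b²-x²)/(6LEI)  [x≤a] = -7·4·(10/3)·(10²-4²-(10/3)²)/(6·10·100000) = -287/253125 m
Superposition: y = Σ y_i = -820031/72900000 m ≈ -0.011249 m

y(10/3) = -820031/72900000 m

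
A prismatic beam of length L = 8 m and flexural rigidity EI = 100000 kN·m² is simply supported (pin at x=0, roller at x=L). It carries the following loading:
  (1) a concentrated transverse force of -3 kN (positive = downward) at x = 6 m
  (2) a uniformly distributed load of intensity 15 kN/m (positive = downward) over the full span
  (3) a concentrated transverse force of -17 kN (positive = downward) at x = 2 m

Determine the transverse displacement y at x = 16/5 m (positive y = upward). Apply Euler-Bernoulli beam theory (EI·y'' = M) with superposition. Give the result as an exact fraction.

Load 1 — point force P=-3 kN at a=6 m (b=L-a=2):
  y_1 = -Pbx(L²-b²-x²)/(6LEI)  [x≤a] = -(-3)·2·(16/5)·(8²-2²-(16/5)²)/(6·8·100000) = 311/1562500 m
Load 2 — uniform load w=15 kN/m over full span:
  y_2 = -wx(L³-2Lx²+x³)/(24EI) = -15·(16/5)·(8³-2·8·(16/5)²+(16/5)³)/(24·100000) = -2976/390625 m
Load 3 — point force P=-17 kN at a=2 m (b=L-a=6):
  y_3 = -Pa(L-x)(2Lx-a²-x²)/(6LEI)  [x>a] = -(-17)·2·(8-(16/5))·(2·8·(16/5)-2²-(16/5)²)/(6·8·100000) = 3927/3125000 m
Superposition: y = Σ y_i = -19259/3125000 m ≈ -0.006163 m

y(16/5) = -19259/3125000 m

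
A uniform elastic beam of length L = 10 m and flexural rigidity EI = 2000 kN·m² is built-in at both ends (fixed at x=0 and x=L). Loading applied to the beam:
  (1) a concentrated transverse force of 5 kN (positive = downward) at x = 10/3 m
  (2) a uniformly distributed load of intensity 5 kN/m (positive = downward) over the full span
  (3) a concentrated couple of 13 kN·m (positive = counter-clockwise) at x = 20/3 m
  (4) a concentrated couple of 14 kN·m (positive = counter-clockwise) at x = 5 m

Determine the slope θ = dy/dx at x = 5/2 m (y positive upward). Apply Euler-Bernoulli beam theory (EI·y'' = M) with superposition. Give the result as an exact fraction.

θ(5/2) = -193/7200 rad

Load 1 — point force P=5 kN at a=10/3 m (b=L-a=20/3):
  θ_1 = -Pb²x(2aL-(3a+b)x)/(2L³EI)  [x≤a] = -5·(20/3)²·(5/2)·(2·(10/3)·10-(3·(10/3)+(20/3))·(5/2))/(2·10³·2000) = -1/288 rad
Load 2 — uniform load w=5 kN/m over full span:
  θ_2 = -wx(L-x)(L-2x)/(12EI) = -5·(5/2)·(10-(5/2))·(10-2·(5/2))/(12·2000) = -5/256 rad
Load 3 — applied couple M₀=13 kN·m at a=20/3 m (b=L-a=10/3):
  θ_3 = (R_Ax²/2 - M_Ax)/EI  [x≤a] with R_A=26/15, M_A=13/3 = ((26/15)·(5/2)²/2 - (13/3)·(5/2))/2000 = -13/4800 rad
Load 4 — applied couple M₀=14 kN·m at a=5 m (b=L-a=5):
  θ_4 = (R_Ax²/2 - M_Ax)/EI  [x≤a] with R_A=21/10, M_A=7/2 = ((21/10)·(5/2)²/2 - (7/2)·(5/2))/2000 = -7/6400 rad
Superposition: θ = Σ θ_i = -193/7200 rad ≈ -0.026806 rad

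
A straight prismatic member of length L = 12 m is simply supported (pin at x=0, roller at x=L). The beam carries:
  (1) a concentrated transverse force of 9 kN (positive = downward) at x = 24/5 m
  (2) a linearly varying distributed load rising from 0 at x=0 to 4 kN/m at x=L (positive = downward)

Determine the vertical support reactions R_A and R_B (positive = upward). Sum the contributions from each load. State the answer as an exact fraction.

Load 1 — point force P=9 kN at a=24/5 m (b=L-a=36/5):
  R_A = Pb/L = 9·(36/5)/12 = 27/5 kN
  R_B = Pa/L = 9·(24/5)/12 = 18/5 kN
Load 2 — triangular load w₀=4 kN/m (0→w₀ over full span):
  R_A = w₀L/6 = 4·12/6 = 8 kN
  R_B = w₀L/3 = 4·12/3 = 16 kN
Superposition: R_A = 67/5 kN, R_B = 98/5 kN

R_A = 67/5 kN, R_B = 98/5 kN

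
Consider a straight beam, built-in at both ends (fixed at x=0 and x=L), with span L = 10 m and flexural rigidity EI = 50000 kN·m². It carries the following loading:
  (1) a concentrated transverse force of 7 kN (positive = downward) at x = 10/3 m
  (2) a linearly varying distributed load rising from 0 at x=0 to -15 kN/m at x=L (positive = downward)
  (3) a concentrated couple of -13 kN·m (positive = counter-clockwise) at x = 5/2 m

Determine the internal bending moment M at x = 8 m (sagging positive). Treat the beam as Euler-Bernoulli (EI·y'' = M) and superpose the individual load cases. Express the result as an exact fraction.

M(8) = -3379/720 kN·m

Load 1 — point force P=7 kN at a=10/3 m (b=L-a=20/3):
  M_1 = Pa²(a+3b)(L-x)/L³ - Pa²b/L²  [x>a] = 7·(10/3)²·((10/3)+3·(20/3))·(10-8)/10³ - 7·(10/3)²·(20/3)/10² = -14/9 kN·m
Load 2 — triangular load w₀=-15 kN/m (0→w₀ over full span):
  M_2 = 3w₀Lx/20 - w₀L²/30 - w₀x³/(6L) = 3·(-15)·10·8/20 - (-15)·10²/30 - (-15)·8³/(6·10) = -2 kN·m
Load 3 — applied couple M₀=-13 kN·m at a=5/2 m (b=L-a=15/2):
  M_3 = R_Ax - M_A - M₀  [x>a] with R_A=-117/80, M_A=39/16 = (-117/80)·8 - (39/16) - (-13) = -91/80 kN·m
Superposition: M = Σ M_i = -3379/720 kN·m ≈ -4.693056 kN·m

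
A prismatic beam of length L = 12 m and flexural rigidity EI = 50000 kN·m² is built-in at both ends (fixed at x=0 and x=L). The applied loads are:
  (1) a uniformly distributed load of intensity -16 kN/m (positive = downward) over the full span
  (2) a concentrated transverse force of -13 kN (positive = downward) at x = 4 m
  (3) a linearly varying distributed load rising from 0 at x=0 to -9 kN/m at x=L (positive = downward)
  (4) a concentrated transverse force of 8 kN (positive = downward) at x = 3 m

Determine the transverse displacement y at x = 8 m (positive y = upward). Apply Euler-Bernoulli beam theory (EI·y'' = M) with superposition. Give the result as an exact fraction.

y(8) = 93281/5062500 m

Load 1 — uniform load w=-16 kN/m over full span:
  y_1 = -wx²(L-x)²/(24EI) = -(-16)·8²·(12-8)²/(24·50000) = 128/9375 m
Load 2 — point force P=-13 kN at a=4 m (b=L-a=8):
  y_2 = -Pa²(L-x)²(3bL-(3b+a)(L-x))/(6L³EI)  [x>a] = -(-13)·4²·(12-8)²·(3·8·12-(3·8+4)·(12-8))/(6·12³·50000) = 286/253125 m
Load 3 — triangular load w₀=-9 kN/m (0→w₀ over full span):
  y_3 = -w₀x²(L-x)²(x+2L)/(120LEI) = -(-9)·8²·(12-8)²·(8+2·12)/(120·12·50000) = 64/15625 m
Load 4 — point force P=8 kN at a=3 m (b=L-a=9):
  y_4 = -Pa²(L-x)²(3bL-(3b+a)(L-x))/(6L³EI)  [x>a] = -8·3²·(12-8)²·(3·9·12-(3·9+3)·(12-8))/(6·12³·50000) = -17/37500 m
Superposition: y = Σ y_i = 93281/5062500 m ≈ 0.018426 m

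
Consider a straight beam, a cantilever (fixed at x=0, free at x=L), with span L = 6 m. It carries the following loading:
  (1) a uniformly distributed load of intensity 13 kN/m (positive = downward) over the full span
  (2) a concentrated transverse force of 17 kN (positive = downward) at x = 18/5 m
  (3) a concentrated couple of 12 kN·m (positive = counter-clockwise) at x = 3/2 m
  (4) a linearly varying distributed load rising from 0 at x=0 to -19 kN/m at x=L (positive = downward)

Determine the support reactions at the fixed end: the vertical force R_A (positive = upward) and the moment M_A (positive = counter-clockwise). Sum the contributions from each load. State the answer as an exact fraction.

Load 1 — uniform load w=13 kN/m over full span:
  R_A = wL = 13·6 = 78 kN
  M_A = wL²/2 = 13·6²/2 = 234 kN·m
Load 2 — point force P=17 kN at a=18/5 m (b=L-a=12/5):
  R_A = P = 17 kN
  M_A = Pa = 17·(18/5) = 306/5 kN·m
Load 3 — applied couple M₀=12 kN·m at a=3/2 m (b=L-a=9/2):
  R_A = 0 kN
  M_A = -M₀ = -12 kN·m
Load 4 — triangular load w₀=-19 kN/m (0→w₀ over full span):
  R_A = w₀L/2 = (-19)·6/2 = -57 kN
  M_A = w₀L²/3 = (-19)·6²/3 = -228 kN·m
Superposition: R_A = 38 kN, M_A = 276/5 kN·m

R_A = 38 kN, M_A = 276/5 kN·m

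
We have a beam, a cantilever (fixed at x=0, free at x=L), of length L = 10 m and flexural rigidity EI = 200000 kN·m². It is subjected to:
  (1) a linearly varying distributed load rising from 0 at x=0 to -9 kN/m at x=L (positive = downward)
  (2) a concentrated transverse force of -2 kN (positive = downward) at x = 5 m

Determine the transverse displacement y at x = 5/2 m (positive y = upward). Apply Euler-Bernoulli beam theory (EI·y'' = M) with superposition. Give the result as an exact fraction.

y(5/2) = 10409/2457600 m

Load 1 — triangular load w₀=-9 kN/m (0→w₀ over full span):
  y_1 = (w₀Lx³/12-w₀L²x²/6-w₀x⁵/(120L))/EI = ((-9)·10·(5/2)³/12-(-9)·10²·(5/2)²/6-(-9)·(5/2)⁵/(120·10))/200000 = 3363/819200 m
Load 2 — point force P=-2 kN at a=5 m (b=L-a=5):
  y_2 = -Px²(3a-x)/(6EI)  [x≤a] = -(-2)·(5/2)²·(3·5-(5/2))/(6·200000) = 1/7680 m
Superposition: y = Σ y_i = 10409/2457600 m ≈ 0.004235 m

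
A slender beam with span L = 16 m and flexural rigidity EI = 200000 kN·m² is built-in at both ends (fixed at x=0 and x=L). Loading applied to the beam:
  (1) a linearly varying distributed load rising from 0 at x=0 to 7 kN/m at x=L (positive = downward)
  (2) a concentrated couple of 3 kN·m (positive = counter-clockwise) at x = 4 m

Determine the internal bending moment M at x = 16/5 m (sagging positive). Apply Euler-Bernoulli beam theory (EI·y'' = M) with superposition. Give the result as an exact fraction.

Load 1 — triangular load w₀=7 kN/m (0→w₀ over full span):
  M_1 = 3w₀Lx/20 - w₀L²/30 - w₀x³/(6L) = 3·7·16·(16/5)/20 - 7·16²/30 - 7·(16/5)³/(6·16) = -3136/375 kN·m
Load 2 — applied couple M₀=3 kN·m at a=4 m (b=L-a=12):
  M_2 = R_Ax - M_A  [x≤a] with R_A=27/128, M_A=-9/16 = (27/128)·(16/5) - (-9/16) = 99/80 kN·m
Superposition: M = Σ M_i = -42751/6000 kN·m ≈ -7.125167 kN·m

M(16/5) = -42751/6000 kN·m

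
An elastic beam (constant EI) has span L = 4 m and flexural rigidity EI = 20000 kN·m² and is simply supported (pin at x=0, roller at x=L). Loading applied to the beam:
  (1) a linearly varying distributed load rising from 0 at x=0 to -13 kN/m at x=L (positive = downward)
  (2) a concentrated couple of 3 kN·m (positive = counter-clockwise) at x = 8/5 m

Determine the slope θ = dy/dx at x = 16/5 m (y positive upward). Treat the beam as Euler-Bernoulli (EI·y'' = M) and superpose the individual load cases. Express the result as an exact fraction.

Load 1 — triangular load w₀=-13 kN/m (0→w₀ over full span):
  θ_1 = -w₀(7L⁴-30L²x²+15x⁴)/(360LEI) = -(-13)·(7·4⁴-30·4²·(16/5)²+15·(16/5)⁴)/(360·4·20000) = -9841/14062500 rad
Load 2 — applied couple M₀=3 kN·m at a=8/5 m (b=L-a=12/5):
  θ_2 = (M₀x²/(2L)-M₀(x-a)+C₁)/EI  [x>a] with C₁=M₀(3b²-L²)/(6L)=4/25 = (3·(16/5)²/(2·4)-3·((16/5)-(8/5))+(4/25))/20000 = -1/25000 rad
Superposition: θ = Σ θ_i = -20807/28125000 rad ≈ -0.000740 rad

θ(16/5) = -20807/28125000 rad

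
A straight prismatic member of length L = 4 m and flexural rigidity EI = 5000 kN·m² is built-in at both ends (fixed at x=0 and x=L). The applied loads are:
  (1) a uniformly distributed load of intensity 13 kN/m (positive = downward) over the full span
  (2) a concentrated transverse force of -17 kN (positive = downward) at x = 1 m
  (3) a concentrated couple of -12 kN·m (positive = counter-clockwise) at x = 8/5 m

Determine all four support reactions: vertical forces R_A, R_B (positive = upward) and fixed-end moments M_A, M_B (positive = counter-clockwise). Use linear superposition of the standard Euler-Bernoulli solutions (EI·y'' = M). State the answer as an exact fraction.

R_A = 5869/800 kN, M_A = 7597/1200 kN·m, R_B = 22131/800 kN, M_B = -21583/1200 kN·m

Load 1 — uniform load w=13 kN/m over full span:
  R_A = wL/2 = 13·4/2 = 26 kN
  M_A = wL²/12 = 13·4²/12 = 52/3 kN·m
  R_B = wL/2 = 13·4/2 = 26 kN
  M_B = -wL²/12 = -13·4²/12 = -52/3 kN·m
Load 2 — point force P=-17 kN at a=1 m (b=L-a=3):
  R_A = Pb²(3a+b)/L³ = (-17)·3²·(3·1+3)/4³ = -459/32 kN
  M_A = Pab²/L² = (-17)·1·3²/4² = -153/16 kN·m
  R_B = Pa²(a+3b)/L³ = (-17)·1²·(1+3·3)/4³ = -85/32 kN
  M_B = -Pa²b/L² = -(-17)·1²·3/4² = 51/16 kN·m
Load 3 — applied couple M₀=-12 kN·m at a=8/5 m (b=L-a=12/5):
  R_A = 6M₀ab/L³ = 6·(-12)·(8/5)·(12/5)/4³ = -108/25 kN
  M_A = M₀b(2a-b)/L² = (-12)·(12/5)·(2·(8/5)-(12/5))/4² = -36/25 kN·m
  R_B = -6M₀ab/L³ = -6·(-12)·(8/5)·(12/5)/4³ = 108/25 kN
  M_B = M₀a(2b-a)/L² = (-12)·(8/5)·(2·(12/5)-(8/5))/4² = -96/25 kN·m
Superposition: R_A = 5869/800 kN, M_A = 7597/1200 kN·m, R_B = 22131/800 kN, M_B = -21583/1200 kN·m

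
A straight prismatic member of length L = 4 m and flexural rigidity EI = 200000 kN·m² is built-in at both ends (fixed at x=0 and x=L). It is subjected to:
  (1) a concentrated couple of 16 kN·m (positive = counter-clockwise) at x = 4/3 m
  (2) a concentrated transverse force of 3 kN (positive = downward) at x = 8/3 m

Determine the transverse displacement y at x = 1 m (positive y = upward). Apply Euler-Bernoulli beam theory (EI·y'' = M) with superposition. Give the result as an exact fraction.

y(1) = 31/10800000 m

Load 1 — applied couple M₀=16 kN·m at a=4/3 m (b=L-a=8/3):
  y_1 = (R_Ax³/6 - M_Ax²/2)/EI  [x≤a] with R_A=16/3, M_A=0 = ((16/3)·1³/6 - 0·1²/2)/200000 = 1/225000 m
Load 2 — point force P=3 kN at a=8/3 m (b=L-a=4/3):
  y_2 = -Pb²x²(3aL-(3a+b)x)/(6L³EI)  [x≤a] = -3·(4/3)²·1²·(3·(8/3)·4-(3·(8/3)+(4/3))·1)/(6·4³·200000) = -17/10800000 m
Superposition: y = Σ y_i = 31/10800000 m ≈ 0.000003 m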